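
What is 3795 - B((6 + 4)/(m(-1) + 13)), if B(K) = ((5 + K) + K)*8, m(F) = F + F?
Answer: 41145/11 ≈ 3740.5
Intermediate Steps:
m(F) = 2*F
B(K) = 40 + 16*K (B(K) = (5 + 2*K)*8 = 40 + 16*K)
3795 - B((6 + 4)/(m(-1) + 13)) = 3795 - (40 + 16*((6 + 4)/(2*(-1) + 13))) = 3795 - (40 + 16*(10/(-2 + 13))) = 3795 - (40 + 16*(10/11)) = 3795 - (40 + 160/11) = 3795 - 1*600/11 = 3795 - 600/11 = 41145/11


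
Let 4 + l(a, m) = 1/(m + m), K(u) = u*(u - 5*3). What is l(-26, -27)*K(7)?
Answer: 6076/27 ≈ 225.04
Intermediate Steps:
K(u) = u*(-15 + u) (K(u) = u*(u - 15) = u*(-15 + u))
l(a, m) = -4 + 1/(2*m) (l(a, m) = -4 + 1/(m + m) = -4 + 1/(2*m))
l(-26, -27)*K(7) = (-4 + (½)/(-27))*(7*(-15 + 7)) = (-4 + (½)*(-1/27))*(7*(-8)) = (-4 - 1/54)*(-56) = -217/54*(-56) = 6076/27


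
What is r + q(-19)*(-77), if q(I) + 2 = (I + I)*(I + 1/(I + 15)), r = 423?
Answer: -111497/2 ≈ -55749.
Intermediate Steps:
q(I) = -2 + 2*I*(I + 1/(15 + I)) (q(I) = -2 + (I + I)*(I + 1/(I + 15)) = -2 + (2*I)*(I + 1/(15 + I)) = -2 + 2*I*(I + 1/(15 + I)))
r + q(-19)*(-77) = 423 + (2*(-15 + (-19)³ + 15*(-19)²)/(15 - 19))*(-77) = 423 + (2*(-15 - 6859 + 15*361)/(-4))*(-77) = 423 + (2*(-¼)*(-15 - 6859 + 5415))*(-77) = 423 + (2*(-¼)*(-1459))*(-77) = 423 + (1459/2)*(-77) = 423 - 112343/2 = -111497/2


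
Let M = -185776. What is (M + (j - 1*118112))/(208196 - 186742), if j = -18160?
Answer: -9472/631 ≈ -15.011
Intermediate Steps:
(M + (j - 1*118112))/(208196 - 186742) = (-185776 + (-18160 - 1*118112))/(208196 - 186742) = (-185776 + (-18160 - 118112))/21454 = (-185776 - 136272)*(1/21454) = -322048*1/21454 = -9472/631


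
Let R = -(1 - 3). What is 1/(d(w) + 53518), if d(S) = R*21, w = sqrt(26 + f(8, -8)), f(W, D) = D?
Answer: 1/53560 ≈ 1.8671e-5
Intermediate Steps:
R = 2 (R = -1*(-2) = 2)
w = 3*sqrt(2) (w = sqrt(26 - 8) = sqrt(18) = 3*sqrt(2) ≈ 4.2426)
d(S) = 42 (d(S) = 2*21 = 42)
1/(d(w) + 53518) = 1/(42 + 53518) = 1/53560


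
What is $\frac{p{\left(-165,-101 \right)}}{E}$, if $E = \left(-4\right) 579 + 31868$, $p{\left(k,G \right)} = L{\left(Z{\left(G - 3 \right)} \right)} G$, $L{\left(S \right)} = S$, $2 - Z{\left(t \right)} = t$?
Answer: $- \frac{5353}{14776} \approx -0.36228$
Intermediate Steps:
$Z{\left(t \right)} = 2 - t$
$p{\left(k,G \right)} = G \left(5 - G\right)$ ($p{\left(k,G \right)} = \left(2 - \left(G - 3\right)\right) G = \left(2 - \left(-3 + G\right)\right) G = \left(5 - G\right) G = G \left(5 - G\right)$)
$E = 29552$ ($E = -2316 + 31868 = 29552$)
$\frac{p{\left(-165,-101 \right)}}{E} = \frac{\left(-101\right) \left(5 - -101\right)}{29552} = - 101 \left(5 + 101\right) \frac{1}{29552} = \left(-101\right) 106 \cdot \frac{1}{29552} = \left(-10706\right) \frac{1}{29552} = - \frac{5353}{14776}$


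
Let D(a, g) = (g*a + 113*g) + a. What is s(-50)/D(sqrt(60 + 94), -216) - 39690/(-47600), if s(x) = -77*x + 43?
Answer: 134570202309/200134816760 + 836995*sqrt(154)/588631814 ≈ 0.69004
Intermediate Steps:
s(x) = 43 - 77*x
D(a, g) = a + 113*g + a*g (D(a, g) = (a*g + 113*g) + a = (113*g + a*g) + a = a + 113*g + a*g)
s(-50)/D(sqrt(60 + 94), -216) - 39690/(-47600) = (43 - 77*(-50))/(sqrt(60 + 94) + 113*(-216) + sqrt(60 + 94)*(-216)) - 39690/(-47600) = (43 + 3850)/(sqrt(154) - 24408 + sqrt(154)*(-216)) - 39690*(-1/47600) = 3893/(sqrt(154) - 24408 - 216*sqrt(154)) + 567/680 = 3893/(-24408 - 215*sqrt(154)) + 567/680 = 567/680 + 3893/(-24408 - 215*sqrt(154))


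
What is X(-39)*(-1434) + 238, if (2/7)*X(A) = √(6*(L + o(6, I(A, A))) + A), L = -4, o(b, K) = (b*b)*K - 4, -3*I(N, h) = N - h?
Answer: 238 - 5019*I*√87 ≈ 238.0 - 46814.0*I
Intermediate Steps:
I(N, h) = -N/3 + h/3 (I(N, h) = -(N - h)/3 = -N/3 + h/3)
o(b, K) = -4 + K*b² (o(b, K) = b²*K - 4 = K*b² - 4 = -4 + K*b²)
X(A) = 7*√(-48 + A)/2 (X(A) = 7*√(6*(-4 + (-4 + (-A/3 + A/3)*6²)) + A)/2 = 7*√(6*(-4 + (-4 + 0*36)) + A)/2 = 7*√(6*(-4 + (-4 + 0)) + A)/2 = 7*√(6*(-4 - 4) + A)/2 = 7*√(6*(-8) + A)/2 = 7*√(-48 + A)/2)
X(-39)*(-1434) + 238 = (7*√(-48 - 39)/2)*(-1434) + 238 = (7*√(-87)/2)*(-1434) + 238 = (7*(I*√87)/2)*(-1434) + 238 = (7*I*√87/2)*(-1434) + 238 = -5019*I*√87 + 238 = 238 - 5019*I*√87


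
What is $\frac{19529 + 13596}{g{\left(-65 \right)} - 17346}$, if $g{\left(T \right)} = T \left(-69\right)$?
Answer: $- \frac{33125}{12861} \approx -2.5756$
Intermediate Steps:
$g{\left(T \right)} = - 69 T$
$\frac{19529 + 13596}{g{\left(-65 \right)} - 17346} = \frac{19529 + 13596}{\left(-69\right) \left(-65\right) - 17346} = \frac{33125}{4485 - 17346} = \frac{33125}{-12861} = 33125 \left(- \frac{1}{12861}\right) = - \frac{33125}{12861}$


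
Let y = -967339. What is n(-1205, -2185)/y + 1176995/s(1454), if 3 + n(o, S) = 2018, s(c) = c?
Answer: 1138550236495/1406510906 ≈ 809.49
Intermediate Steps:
n(o, S) = 2015 (n(o, S) = -3 + 2018 = 2015)
n(-1205, -2185)/y + 1176995/s(1454) = 2015/(-967339) + 1176995/1454 = 2015*(-1/967339) + 1176995*(1/1454) = -2015/967339 + 1176995/1454 = 1138550236495/1406510906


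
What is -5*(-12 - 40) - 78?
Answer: 182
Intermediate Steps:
-5*(-12 - 40) - 78 = -5*(-52) - 78 = 260 - 78 = 182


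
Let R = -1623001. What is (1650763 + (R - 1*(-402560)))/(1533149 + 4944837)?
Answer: 215161/3238993 ≈ 0.066428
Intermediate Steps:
(1650763 + (R - 1*(-402560)))/(1533149 + 4944837) = (1650763 + (-1623001 - 1*(-402560)))/(1533149 + 4944837) = (1650763 + (-1623001 + 402560))/6477986 = (1650763 - 1220441)*(1/6477986) = 430322*(1/6477986) = 215161/3238993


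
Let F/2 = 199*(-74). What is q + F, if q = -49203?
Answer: -78655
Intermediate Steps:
F = -29452 (F = 2*(199*(-74)) = 2*(-14726) = -29452)
q + F = -49203 - 29452 = -78655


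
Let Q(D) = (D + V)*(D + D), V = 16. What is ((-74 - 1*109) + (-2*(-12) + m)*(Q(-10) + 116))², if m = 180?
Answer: 998001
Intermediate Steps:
Q(D) = 2*D*(16 + D) (Q(D) = (D + 16)*(D + D) = (16 + D)*(2*D) = 2*D*(16 + D))
((-74 - 1*109) + (-2*(-12) + m)*(Q(-10) + 116))² = ((-74 - 1*109) + (-2*(-12) + 180)*(2*(-10)*(16 - 10) + 116))² = ((-74 - 109) + (24 + 180)*(2*(-10)*6 + 116))² = (-183 + 204*(-120 + 116))² = (-183 + 204*(-4))² = (-183 - 816)² = (-999)² = 998001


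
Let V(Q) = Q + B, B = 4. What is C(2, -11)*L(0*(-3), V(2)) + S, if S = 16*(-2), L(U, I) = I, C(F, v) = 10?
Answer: 28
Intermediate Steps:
V(Q) = 4 + Q (V(Q) = Q + 4 = 4 + Q)
S = -32
C(2, -11)*L(0*(-3), V(2)) + S = 10*(4 + 2) - 32 = 10*6 - 32 = 60 - 32 = 28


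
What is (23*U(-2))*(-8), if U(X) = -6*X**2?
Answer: 4416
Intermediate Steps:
(23*U(-2))*(-8) = (23*(-6*(-2)**2))*(-8) = (23*(-6*4))*(-8) = (23*(-24))*(-8) = -552*(-8) = 4416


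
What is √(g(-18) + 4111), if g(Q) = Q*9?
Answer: √3949 ≈ 62.841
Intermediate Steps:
g(Q) = 9*Q
√(g(-18) + 4111) = √(9*(-18) + 4111) = √(-162 + 4111) = √3949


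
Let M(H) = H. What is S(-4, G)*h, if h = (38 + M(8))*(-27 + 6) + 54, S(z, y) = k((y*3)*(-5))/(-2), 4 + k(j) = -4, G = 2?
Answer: -3648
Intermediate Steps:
k(j) = -8 (k(j) = -4 - 4 = -8)
S(z, y) = 4 (S(z, y) = -8/(-2) = -8*(-½) = 4)
h = -912 (h = (38 + 8)*(-27 + 6) + 54 = 46*(-21) + 54 = -966 + 54 = -912)
S(-4, G)*h = 4*(-912) = -3648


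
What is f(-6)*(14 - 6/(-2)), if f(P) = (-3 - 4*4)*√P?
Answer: -323*I*√6 ≈ -791.19*I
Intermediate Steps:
f(P) = -19*√P (f(P) = (-3 - 16)*√P = -19*√P)
f(-6)*(14 - 6/(-2)) = (-19*I*√6)*(14 - 6/(-2)) = (-19*I*√6)*(14 - ½*(-6)) = (-19*I*√6)*(14 + 3) = -19*I*√6*17 = -323*I*√6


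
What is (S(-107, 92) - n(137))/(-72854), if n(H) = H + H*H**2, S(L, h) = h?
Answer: 1285699/36427 ≈ 35.295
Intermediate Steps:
n(H) = H + H**3
(S(-107, 92) - n(137))/(-72854) = (92 - (137 + 137**3))/(-72854) = (92 - (137 + 2571353))*(-1/72854) = (92 - 1*2571490)*(-1/72854) = (92 - 2571490)*(-1/72854) = -2571398*(-1/72854) = 1285699/36427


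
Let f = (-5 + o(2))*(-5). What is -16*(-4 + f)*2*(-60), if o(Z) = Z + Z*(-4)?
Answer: 97920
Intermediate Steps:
o(Z) = -3*Z (o(Z) = Z - 4*Z = -3*Z)
f = 55 (f = (-5 - 3*2)*(-5) = (-5 - 6)*(-5) = -11*(-5) = 55)
-16*(-4 + f)*2*(-60) = -16*(-4 + 55)*2*(-60) = -816*2*(-60) = -16*102*(-60) = -1632*(-60) = 97920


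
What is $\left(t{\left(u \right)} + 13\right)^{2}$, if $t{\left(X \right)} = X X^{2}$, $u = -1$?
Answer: $144$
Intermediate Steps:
$t{\left(X \right)} = X^{3}$
$\left(t{\left(u \right)} + 13\right)^{2} = \left(\left(-1\right)^{3} + 13\right)^{2} = \left(-1 + 13\right)^{2} = 12^{2} = 144$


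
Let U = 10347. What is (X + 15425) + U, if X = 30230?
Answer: 56002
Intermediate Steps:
(X + 15425) + U = (30230 + 15425) + 10347 = 45655 + 10347 = 56002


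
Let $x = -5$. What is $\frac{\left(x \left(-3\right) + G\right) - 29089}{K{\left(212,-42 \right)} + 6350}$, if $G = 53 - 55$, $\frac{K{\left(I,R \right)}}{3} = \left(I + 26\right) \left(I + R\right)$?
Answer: $- \frac{14538}{63865} \approx -0.22764$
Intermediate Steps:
$K{\left(I,R \right)} = 3 \left(26 + I\right) \left(I + R\right)$ ($K{\left(I,R \right)} = 3 \left(I + 26\right) \left(I + R\right) = 3 \left(26 + I\right) \left(I + R\right)$)
$G = -2$
$\frac{\left(x \left(-3\right) + G\right) - 29089}{K{\left(212,-42 \right)} + 6350} = \frac{\left(\left(-5\right) \left(-3\right) - 2\right) - 29089}{\left(3 \cdot 212^{2} + 78 \cdot 212 + 78 \left(-42\right) + 3 \cdot 212 \left(-42\right)\right) + 6350} = \frac{\left(15 - 2\right) - 29089}{\left(3 \cdot 44944 + 16536 - 3276 - 26712\right) + 6350} = \frac{13 - 29089}{\left(134832 + 16536 - 3276 - 26712\right) + 6350} = - \frac{29076}{121380 + 6350} = - \frac{29076}{127730} = \left(-29076\right) \frac{1}{127730} = - \frac{14538}{63865}$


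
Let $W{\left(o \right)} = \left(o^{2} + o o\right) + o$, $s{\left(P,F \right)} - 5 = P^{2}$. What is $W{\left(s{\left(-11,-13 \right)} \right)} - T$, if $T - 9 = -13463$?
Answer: $45332$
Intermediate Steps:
$T = -13454$ ($T = 9 - 13463 = -13454$)
$s{\left(P,F \right)} = 5 + P^{2}$
$W{\left(o \right)} = o + 2 o^{2}$ ($W{\left(o \right)} = \left(o^{2} + o^{2}\right) + o = 2 o^{2} + o = o + 2 o^{2}$)
$W{\left(s{\left(-11,-13 \right)} \right)} - T = \left(5 + \left(-11\right)^{2}\right) \left(1 + 2 \left(5 + \left(-11\right)^{2}\right)\right) - -13454 = \left(5 + 121\right) \left(1 + 2 \left(5 + 121\right)\right) + 13454 = 126 \left(1 + 2 \cdot 126\right) + 13454 = 126 \left(1 + 252\right) + 13454 = 126 \cdot 253 + 13454 = 31878 + 13454 = 45332$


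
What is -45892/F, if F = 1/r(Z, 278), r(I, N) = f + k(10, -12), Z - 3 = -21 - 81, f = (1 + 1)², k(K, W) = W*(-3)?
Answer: -1835680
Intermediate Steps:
k(K, W) = -3*W
f = 4 (f = 2² = 4)
Z = -99 (Z = 3 + (-21 - 81) = 3 - 102 = -99)
r(I, N) = 40 (r(I, N) = 4 - 3*(-12) = 4 + 36 = 40)
F = 1/40 ≈ 0.025000
-45892/F = -45892/1/40 = -45892*40 = -1835680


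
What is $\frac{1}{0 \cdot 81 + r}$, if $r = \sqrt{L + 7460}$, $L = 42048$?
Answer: $\frac{\sqrt{12377}}{24754} \approx 0.0044943$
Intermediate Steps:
$r = 2 \sqrt{12377}$ ($r = \sqrt{42048 + 7460} = \sqrt{49508} = 2 \sqrt{12377} \approx 222.5$)
$\frac{1}{0 \cdot 81 + r} = \frac{1}{0 \cdot 81 + 2 \sqrt{12377}} = \frac{1}{0 + 2 \sqrt{12377}} = \frac{1}{2 \sqrt{12377}} = \frac{\sqrt{12377}}{24754}$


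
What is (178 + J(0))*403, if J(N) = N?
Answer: 71734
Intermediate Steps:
(178 + J(0))*403 = (178 + 0)*403 = 178*403 = 71734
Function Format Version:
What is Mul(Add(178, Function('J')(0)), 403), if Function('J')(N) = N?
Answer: 71734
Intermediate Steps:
Mul(Add(178, Function('J')(0)), 403) = Mul(Add(178, 0), 403) = Mul(178, 403) = 71734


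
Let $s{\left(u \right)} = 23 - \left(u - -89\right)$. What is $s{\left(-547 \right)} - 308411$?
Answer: $-307930$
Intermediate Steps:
$s{\left(u \right)} = -66 - u$ ($s{\left(u \right)} = 23 - \left(u + 89\right) = 23 - \left(89 + u\right) = -66 - u$)
$s{\left(-547 \right)} - 308411 = \left(-66 - -547\right) - 308411 = \left(-66 + 547\right) - 308411 = 481 - 308411 = -307930$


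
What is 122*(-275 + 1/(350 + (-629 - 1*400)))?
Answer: -22780572/679 ≈ -33550.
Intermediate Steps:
122*(-275 + 1/(350 + (-629 - 1*400))) = 122*(-275 + 1/(350 + (-629 - 400))) = 122*(-275 + 1/(350 - 1029)) = 122*(-275 + 1/(-679)) = 122*(-275 - 1/679) = 122*(-186726/679) = -22780572/679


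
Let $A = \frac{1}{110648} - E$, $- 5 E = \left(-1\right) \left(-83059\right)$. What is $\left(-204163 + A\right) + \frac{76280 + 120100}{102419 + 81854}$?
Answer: $- \frac{19120210022666859}{101947194520} \approx -1.8755 \cdot 10^{5}$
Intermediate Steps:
$E = - \frac{83059}{5}$ ($E = - \frac{\left(-1\right) \left(-83059\right)}{5} = \left(- \frac{1}{5}\right) 83059 = - \frac{83059}{5} \approx -16612.0$)
$A = \frac{9190312237}{553240}$ ($A = \frac{1}{110648} - - \frac{83059}{5} = \frac{1}{110648} + \frac{83059}{5} = \frac{9190312237}{553240} \approx 16612.0$)
$\left(-204163 + A\right) + \frac{76280 + 120100}{102419 + 81854} = \left(-204163 + \frac{9190312237}{553240}\right) + \frac{76280 + 120100}{102419 + 81854} = - \frac{103760825883}{553240} + \frac{196380}{184273} = - \frac{19120210022666859}{101947194520}$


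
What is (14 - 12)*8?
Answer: 16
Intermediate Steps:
(14 - 12)*8 = 2*8 = 16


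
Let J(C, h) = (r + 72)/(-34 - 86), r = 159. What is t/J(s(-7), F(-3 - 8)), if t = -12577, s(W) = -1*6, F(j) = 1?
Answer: 503080/77 ≈ 6533.5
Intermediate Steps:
s(W) = -6
J(C, h) = -77/40 (J(C, h) = (159 + 72)/(-34 - 86) = 231/(-120) = 231*(-1/120) = -77/40)
t/J(s(-7), F(-3 - 8)) = -12577/(-77/40) = -12577*(-40/77) = 503080/77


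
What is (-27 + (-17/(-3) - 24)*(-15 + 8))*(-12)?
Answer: -1216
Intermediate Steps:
(-27 + (-17/(-3) - 24)*(-15 + 8))*(-12) = (-27 + (-17*(-⅓) - 24)*(-7))*(-12) = (-27 + (17/3 - 24)*(-7))*(-12) = (-27 - 55/3*(-7))*(-12) = (-27 + 385/3)*(-12) = (304/3)*(-12) = -1216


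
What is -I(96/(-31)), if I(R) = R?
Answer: 96/31 ≈ 3.0968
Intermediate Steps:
-I(96/(-31)) = -96/(-31) = -96*(-1)/31 = -1*(-96/31) = 96/31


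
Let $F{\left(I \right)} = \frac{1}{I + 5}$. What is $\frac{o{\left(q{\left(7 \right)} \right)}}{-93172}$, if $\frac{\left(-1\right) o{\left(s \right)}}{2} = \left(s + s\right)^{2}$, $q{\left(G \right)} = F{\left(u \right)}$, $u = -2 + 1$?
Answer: $\frac{1}{186344} \approx 5.3664 \cdot 10^{-6}$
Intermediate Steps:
$u = -1$
$F{\left(I \right)} = \frac{1}{5 + I}$
$q{\left(G \right)} = \frac{1}{4}$ ($q{\left(G \right)} = \frac{1}{5 - 1} = \frac{1}{4}$)
$o{\left(s \right)} = - 8 s^{2}$ ($o{\left(s \right)} = - 2 \left(s + s\right)^{2} = - 2 \left(2 s\right)^{2} = - 2 \cdot 4 s^{2} = - 8 s^{2}$)
$\frac{o{\left(q{\left(7 \right)} \right)}}{-93172} = \frac{\left(-8\right) \left(\frac{1}{4}\right)^{2}}{-93172} = \left(-8\right) \frac{1}{16} \left(- \frac{1}{93172}\right) = \left(- \frac{1}{2}\right) \left(- \frac{1}{93172}\right) = \frac{1}{186344}$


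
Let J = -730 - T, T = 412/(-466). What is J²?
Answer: 28860573456/54289 ≈ 5.3161e+5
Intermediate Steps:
T = -206/233 (T = 412*(-1/466) = -206/233 ≈ -0.88412)
J = -169884/233 (J = -730 - 1*(-206/233) = -730 + 206/233 = -169884/233 ≈ -729.12)
J² = (-169884/233)² = 28860573456/54289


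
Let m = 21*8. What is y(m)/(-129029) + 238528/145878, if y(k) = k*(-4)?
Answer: 15437529664/9411246231 ≈ 1.6403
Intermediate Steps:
m = 168
y(k) = -4*k
y(m)/(-129029) + 238528/145878 = -4*168/(-129029) + 238528/145878 = -672*(-1/129029) + 238528*(1/145878) = 672/129029 + 119264/72939 = 15437529664/9411246231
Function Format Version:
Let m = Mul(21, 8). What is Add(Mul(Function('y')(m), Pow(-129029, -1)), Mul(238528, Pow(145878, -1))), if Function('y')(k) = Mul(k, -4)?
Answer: Rational(15437529664, 9411246231) ≈ 1.6403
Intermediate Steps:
m = 168
Function('y')(k) = Mul(-4, k)
Add(Mul(Function('y')(m), Pow(-129029, -1)), Mul(238528, Pow(145878, -1))) = Add(Mul(Mul(-4, 168), Pow(-129029, -1)), Mul(238528, Pow(145878, -1))) = Add(Mul(-672, Rational(-1, 129029)), Mul(238528, Rational(1, 145878))) = Add(Rational(672, 129029), Rational(119264, 72939)) = Rational(15437529664, 9411246231)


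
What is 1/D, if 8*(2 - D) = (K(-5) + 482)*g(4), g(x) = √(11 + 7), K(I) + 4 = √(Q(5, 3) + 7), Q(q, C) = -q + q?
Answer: -8/(-16 + 3*√14 + 1434*√2) ≈ -0.0039541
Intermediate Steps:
Q(q, C) = 0
K(I) = -4 + √7 (K(I) = -4 + √(0 + 7) = -4 + √7)
g(x) = 3*√2 (g(x) = √18 = 3*√2)
D = 2 - 3*√2*(478 + √7)/8 (D = 2 - ((-4 + √7) + 482)*3*√2/8 = 2 - (478 + √7)*3*√2/8 = 2 - 3*√2*(478 + √7)/8 ≈ -252.90)
1/D = 1/(2 - 717*√2/4 - 3*√14/8)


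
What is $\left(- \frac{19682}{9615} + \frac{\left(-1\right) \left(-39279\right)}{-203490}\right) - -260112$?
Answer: $\frac{11309320056743}{43479030} \approx 2.6011 \cdot 10^{5}$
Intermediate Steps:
$\left(- \frac{19682}{9615} + \frac{\left(-1\right) \left(-39279\right)}{-203490}\right) - -260112 = \left(\left(-19682\right) \frac{1}{9615} + 39279 \left(- \frac{1}{203490}\right)\right) + 260112 = \left(- \frac{19682}{9615} - \frac{13093}{67830}\right) + 260112 = - \frac{97394617}{43479030} + 260112 = \frac{11309320056743}{43479030}$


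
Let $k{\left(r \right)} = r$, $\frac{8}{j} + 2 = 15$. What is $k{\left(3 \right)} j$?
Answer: $\frac{24}{13} \approx 1.8462$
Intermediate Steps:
$j = \frac{8}{13}$ ($j = \frac{8}{-2 + 15} = \frac{8}{13} \approx 0.61539$)
$k{\left(3 \right)} j = 3 \cdot \frac{8}{13} = \frac{24}{13}$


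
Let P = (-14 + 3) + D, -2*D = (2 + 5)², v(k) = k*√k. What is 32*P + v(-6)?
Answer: -1136 - 6*I*√6 ≈ -1136.0 - 14.697*I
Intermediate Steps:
v(k) = k^(3/2)
D = -49/2 (D = -(2 + 5)²/2 = -½*7² = -½*49 = -49/2 ≈ -24.500)
P = -71/2 (P = (-14 + 3) - 49/2 = -11 - 49/2 = -71/2 ≈ -35.500)
32*P + v(-6) = 32*(-71/2) + (-6)^(3/2) = -1136 - 6*I*√6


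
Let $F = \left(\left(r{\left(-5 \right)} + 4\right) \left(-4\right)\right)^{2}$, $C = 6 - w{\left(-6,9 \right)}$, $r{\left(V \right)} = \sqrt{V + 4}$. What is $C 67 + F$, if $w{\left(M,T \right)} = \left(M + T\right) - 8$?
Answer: $977 + 128 i \approx 977.0 + 128.0 i$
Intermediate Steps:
$r{\left(V \right)} = \sqrt{4 + V}$
$w{\left(M,T \right)} = -8 + M + T$
$C = 11$ ($C = 6 - \left(-8 - 6 + 9\right) = 6 - -5 = 6 + 5 = 11$)
$F = \left(-16 - 4 i\right)^{2}$ ($F = \left(\left(\sqrt{4 - 5} + 4\right) \left(-4\right)\right)^{2} = \left(\left(\sqrt{-1} + 4\right) \left(-4\right)\right)^{2} = \left(\left(i + 4\right) \left(-4\right)\right)^{2} = \left(\left(4 + i\right) \left(-4\right)\right)^{2} = \left(-16 - 4 i\right)^{2} \approx 240.0 + 128.0 i$)
$C 67 + F = 11 \cdot 67 + \left(240 + 128 i\right) = 737 + \left(240 + 128 i\right) = 977 + 128 i$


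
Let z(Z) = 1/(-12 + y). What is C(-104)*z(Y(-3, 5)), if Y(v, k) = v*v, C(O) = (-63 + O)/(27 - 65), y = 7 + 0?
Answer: -167/190 ≈ -0.87895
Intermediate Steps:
y = 7
C(O) = 63/38 - O/38 (C(O) = (-63 + O)/(-38) = (-63 + O)*(-1/38) = 63/38 - O/38)
Y(v, k) = v**2
z(Z) = -1/5 (z(Z) = 1/(-12 + 7) = 1/(-5) = -1/5)
C(-104)*z(Y(-3, 5)) = (63/38 - 1/38*(-104))*(-1/5) = (63/38 + 52/19)*(-1/5) = (167/38)*(-1/5) = -167/190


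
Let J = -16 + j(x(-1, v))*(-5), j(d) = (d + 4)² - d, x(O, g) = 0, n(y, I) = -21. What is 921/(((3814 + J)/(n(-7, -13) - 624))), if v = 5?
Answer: -594045/3718 ≈ -159.78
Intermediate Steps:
j(d) = (4 + d)² - d
J = -96 (J = -16 + ((4 + 0)² - 1*0)*(-5) = -16 + (4² + 0)*(-5) = -16 + (16 + 0)*(-5) = -16 + 16*(-5) = -16 - 80 = -96)
921/(((3814 + J)/(n(-7, -13) - 624))) = 921/(((3814 - 96)/(-21 - 624))) = 921/((3718/(-645))) = 921/((3718*(-1/645))) = 921/(-3718/645) = 921*(-645/3718) = -594045/3718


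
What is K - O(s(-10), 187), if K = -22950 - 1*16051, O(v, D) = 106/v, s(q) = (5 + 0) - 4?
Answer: -39107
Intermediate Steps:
s(q) = 1 (s(q) = 5 - 4 = 1)
K = -39001 (K = -22950 - 16051 = -39001)
K - O(s(-10), 187) = -39001 - 106/1 = -39001 - 106 = -39107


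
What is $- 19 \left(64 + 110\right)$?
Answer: $-3306$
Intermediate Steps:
$- 19 \left(64 + 110\right) = \left(-19\right) 174 = -3306$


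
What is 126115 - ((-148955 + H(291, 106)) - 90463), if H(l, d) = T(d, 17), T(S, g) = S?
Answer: 365427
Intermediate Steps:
H(l, d) = d
126115 - ((-148955 + H(291, 106)) - 90463) = 126115 - ((-148955 + 106) - 90463) = 126115 - (-148849 - 90463) = 126115 - 1*(-239312) = 126115 + 239312 = 365427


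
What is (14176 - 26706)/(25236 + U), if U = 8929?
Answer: -2506/6833 ≈ -0.36675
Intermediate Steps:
(14176 - 26706)/(25236 + U) = (14176 - 26706)/(25236 + 8929) = -12530/34165 = -12530*1/34165 = -2506/6833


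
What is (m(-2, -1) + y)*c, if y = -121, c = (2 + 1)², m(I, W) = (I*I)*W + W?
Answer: -1134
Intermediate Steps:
m(I, W) = W + W*I² (m(I, W) = I²*W + W = W*I² + W = W + W*I²)
c = 9 (c = 3² = 9)
(m(-2, -1) + y)*c = (-(1 + (-2)²) - 121)*9 = (-(1 + 4) - 121)*9 = (-1*5 - 121)*9 = (-5 - 121)*9 = -126*9 = -1134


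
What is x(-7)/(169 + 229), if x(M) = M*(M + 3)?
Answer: 14/199 ≈ 0.070352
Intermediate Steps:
x(M) = M*(3 + M)
x(-7)/(169 + 229) = (-7*(3 - 7))/(169 + 229) = (-7*(-4))/398 = (1/398)*28 = 14/199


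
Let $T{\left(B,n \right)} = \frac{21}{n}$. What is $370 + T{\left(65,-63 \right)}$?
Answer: $\frac{1109}{3} \approx 369.67$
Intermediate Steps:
$370 + T{\left(65,-63 \right)} = 370 + \frac{21}{-63} = 370 + 21 \left(- \frac{1}{63}\right) = 370 - \frac{1}{3} = \frac{1109}{3}$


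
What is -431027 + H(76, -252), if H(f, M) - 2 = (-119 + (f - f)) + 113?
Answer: -431031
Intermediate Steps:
H(f, M) = -4 (H(f, M) = 2 + ((-119 + (f - f)) + 113) = 2 + ((-119 + 0) + 113) = 2 + (-119 + 113) = 2 - 6 = -4)
-431027 + H(76, -252) = -431027 - 4 = -431031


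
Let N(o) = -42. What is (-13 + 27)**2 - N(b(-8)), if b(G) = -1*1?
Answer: 238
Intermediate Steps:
b(G) = -1
(-13 + 27)**2 - N(b(-8)) = (-13 + 27)**2 - 1*(-42) = 14**2 + 42 = 196 + 42 = 238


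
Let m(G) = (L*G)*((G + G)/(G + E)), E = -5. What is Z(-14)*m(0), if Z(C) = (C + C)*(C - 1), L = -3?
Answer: 0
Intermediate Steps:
Z(C) = 2*C*(-1 + C) (Z(C) = (2*C)*(-1 + C) = 2*C*(-1 + C))
m(G) = -6*G²/(-5 + G) (m(G) = (-3*G)*((G + G)/(G - 5)) = (-3*G)*((2*G)/(-5 + G)) = (-3*G)*(2*G/(-5 + G)) = -6*G²/(-5 + G))
Z(-14)*m(0) = (2*(-14)*(-1 - 14))*(-6*0²/(-5 + 0)) = (2*(-14)*(-15))*(-6*0/(-5)) = 420*(-6*0*(-⅕)) = 420*0 = 0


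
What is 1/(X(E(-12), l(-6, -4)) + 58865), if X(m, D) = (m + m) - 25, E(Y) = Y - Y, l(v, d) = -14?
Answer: 1/58840 ≈ 1.6995e-5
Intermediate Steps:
E(Y) = 0
X(m, D) = -25 + 2*m (X(m, D) = 2*m - 25 = -25 + 2*m)
1/(X(E(-12), l(-6, -4)) + 58865) = 1/((-25 + 2*0) + 58865) = 1/((-25 + 0) + 58865) = 1/(-25 + 58865) = 1/58840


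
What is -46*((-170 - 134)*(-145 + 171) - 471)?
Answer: 385250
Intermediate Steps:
-46*((-170 - 134)*(-145 + 171) - 471) = -46*(-304*26 - 471) = -46*(-7904 - 471) = -46*(-8375) = 385250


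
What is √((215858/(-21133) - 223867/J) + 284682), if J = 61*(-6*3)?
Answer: √17042756513437339790/7734678 ≈ 533.74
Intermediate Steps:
J = -1098 (J = 61*(-18) = -1098)
√((215858/(-21133) - 223867/J) + 284682) = √((215858/(-21133) - 223867/(-1098)) + 284682) = √((215858*(-1/21133) - 223867*(-1/1098)) + 284682) = √((-215858/21133 + 223867/1098) + 284682) = √(4493969227/23204034 + 284682) = √(6610264776415/23204034) = √17042756513437339790/7734678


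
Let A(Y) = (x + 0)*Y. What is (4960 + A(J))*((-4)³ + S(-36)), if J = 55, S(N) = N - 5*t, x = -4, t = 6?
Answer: -616200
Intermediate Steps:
S(N) = -30 + N (S(N) = N - 5*6 = N - 30 = -30 + N)
A(Y) = -4*Y (A(Y) = (-4 + 0)*Y = -4*Y)
(4960 + A(J))*((-4)³ + S(-36)) = (4960 - 4*55)*((-4)³ + (-30 - 36)) = (4960 - 220)*(-64 - 66) = 4740*(-130) = -616200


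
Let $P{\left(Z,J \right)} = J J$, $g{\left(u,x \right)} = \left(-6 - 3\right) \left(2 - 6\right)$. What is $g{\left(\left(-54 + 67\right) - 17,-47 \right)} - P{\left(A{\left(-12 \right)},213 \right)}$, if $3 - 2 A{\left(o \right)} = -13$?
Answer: $-45333$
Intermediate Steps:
$g{\left(u,x \right)} = 36$ ($g{\left(u,x \right)} = - 9 \left(2 - 6\right) = \left(-9\right) \left(-4\right) = 36$)
$A{\left(o \right)} = 8$ ($A{\left(o \right)} = \frac{3}{2} - - \frac{13}{2} = \frac{3}{2} + \frac{13}{2} = 8$)
$P{\left(Z,J \right)} = J^{2}$
$g{\left(\left(-54 + 67\right) - 17,-47 \right)} - P{\left(A{\left(-12 \right)},213 \right)} = 36 - 213^{2} = 36 - 45369 = -45333$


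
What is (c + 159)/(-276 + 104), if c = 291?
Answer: -225/86 ≈ -2.6163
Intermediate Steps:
(c + 159)/(-276 + 104) = (291 + 159)/(-276 + 104) = 450/(-172) = 450*(-1/172) = -225/86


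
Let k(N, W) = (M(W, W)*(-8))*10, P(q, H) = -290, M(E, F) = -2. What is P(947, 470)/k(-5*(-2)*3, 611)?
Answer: -29/16 ≈ -1.8125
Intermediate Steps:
k(N, W) = 160 (k(N, W) = -2*(-8)*10 = 16*10 = 160)
P(947, 470)/k(-5*(-2)*3, 611) = -290/160 = -290*1/160 = -29/16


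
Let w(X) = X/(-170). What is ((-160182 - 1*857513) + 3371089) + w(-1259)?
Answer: 400078239/170 ≈ 2.3534e+6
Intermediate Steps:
w(X) = -X/170 (w(X) = X*(-1/170) = -X/170)
((-160182 - 1*857513) + 3371089) + w(-1259) = ((-160182 - 1*857513) + 3371089) - 1/170*(-1259) = ((-160182 - 857513) + 3371089) + 1259/170 = (-1017695 + 3371089) + 1259/170 = 2353394 + 1259/170 = 400078239/170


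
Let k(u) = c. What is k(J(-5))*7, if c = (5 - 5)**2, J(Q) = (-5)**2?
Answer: 0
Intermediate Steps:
J(Q) = 25
c = 0 (c = 0**2 = 0)
k(u) = 0
k(J(-5))*7 = 0*7 = 0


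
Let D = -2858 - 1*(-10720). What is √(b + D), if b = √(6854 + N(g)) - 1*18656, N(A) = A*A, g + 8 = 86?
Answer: √(-10794 + √12938) ≈ 103.35*I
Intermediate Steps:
g = 78 (g = -8 + 86 = 78)
N(A) = A²
D = 7862 (D = -2858 + 10720 = 7862)
b = -18656 + √12938 (b = √(6854 + 78²) - 1*18656 = √(6854 + 6084) - 18656 = √12938 - 18656 = -18656 + √12938 ≈ -18542.)
√(b + D) = √((-18656 + √12938) + 7862) = √(-10794 + √12938)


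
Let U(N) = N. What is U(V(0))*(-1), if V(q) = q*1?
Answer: 0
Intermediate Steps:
V(q) = q
U(V(0))*(-1) = 0*(-1) = 0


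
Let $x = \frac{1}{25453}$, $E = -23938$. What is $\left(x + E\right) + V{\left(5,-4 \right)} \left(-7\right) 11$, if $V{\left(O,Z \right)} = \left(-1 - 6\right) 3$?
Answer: $- \frac{568136412}{25453} \approx -22321.0$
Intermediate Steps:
$V{\left(O,Z \right)} = -21$ ($V{\left(O,Z \right)} = \left(-1 - 6\right) 3 = \left(-7\right) 3 = -21$)
$x = \frac{1}{25453} \approx 3.9288 \cdot 10^{-5}$
$\left(x + E\right) + V{\left(5,-4 \right)} \left(-7\right) 11 = \left(\frac{1}{25453} - 23938\right) + \left(-21\right) \left(-7\right) 11 = - \frac{609293913}{25453} + 147 \cdot 11 = - \frac{609293913}{25453} + 1617 = - \frac{568136412}{25453}$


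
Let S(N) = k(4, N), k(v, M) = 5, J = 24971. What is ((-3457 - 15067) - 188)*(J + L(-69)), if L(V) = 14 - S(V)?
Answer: -467425760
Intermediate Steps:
S(N) = 5
L(V) = 9 (L(V) = 14 - 1*5 = 14 - 5 = 9)
((-3457 - 15067) - 188)*(J + L(-69)) = ((-3457 - 15067) - 188)*(24971 + 9) = (-18524 - 188)*24980 = -18712*24980 = -467425760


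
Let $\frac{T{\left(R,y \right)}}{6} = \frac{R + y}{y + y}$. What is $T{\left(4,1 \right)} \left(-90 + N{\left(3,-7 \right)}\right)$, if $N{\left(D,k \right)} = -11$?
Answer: $-1515$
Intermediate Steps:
$T{\left(R,y \right)} = \frac{3 \left(R + y\right)}{y}$ ($T{\left(R,y \right)} = 6 \frac{R + y}{y + y} = 6 \frac{R + y}{2 y} = \frac{3 \left(R + y\right)}{y}$)
$T{\left(4,1 \right)} \left(-90 + N{\left(3,-7 \right)}\right) = \left(3 + 3 \cdot 4 \cdot 1^{-1}\right) \left(-90 - 11\right) = \left(3 + 3 \cdot 4 \cdot 1\right) \left(-101\right) = \left(3 + 12\right) \left(-101\right) = 15 \left(-101\right) = -1515$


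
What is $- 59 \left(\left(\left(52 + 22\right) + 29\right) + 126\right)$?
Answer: $-13511$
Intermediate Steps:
$- 59 \left(\left(\left(52 + 22\right) + 29\right) + 126\right) = - 59 \left(\left(74 + 29\right) + 126\right) = - 59 \left(103 + 126\right) = \left(-59\right) 229 = -13511$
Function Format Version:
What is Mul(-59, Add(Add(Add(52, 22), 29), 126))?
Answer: -13511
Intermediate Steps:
Mul(-59, Add(Add(Add(52, 22), 29), 126)) = Mul(-59, Add(Add(74, 29), 126)) = Mul(-59, Add(103, 126)) = Mul(-59, 229) = -13511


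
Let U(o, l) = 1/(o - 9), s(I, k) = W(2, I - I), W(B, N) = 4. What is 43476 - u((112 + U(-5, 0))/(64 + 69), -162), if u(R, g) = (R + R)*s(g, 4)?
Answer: 40469888/931 ≈ 43469.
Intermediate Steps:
s(I, k) = 4
U(o, l) = 1/(-9 + o)
u(R, g) = 8*R (u(R, g) = (R + R)*4 = (2*R)*4 = 8*R)
43476 - u((112 + U(-5, 0))/(64 + 69), -162) = 43476 - 8*(112 + 1/(-9 - 5))/(64 + 69) = 43476 - 8*(112 + 1/(-14))/133 = 43476 - 8*(112 - 1/14)*(1/133) = 43476 - 8*(1567/14)*(1/133) = 43476 - 8*1567/1862 = 43476 - 1*6268/931 = 43476 - 6268/931 = 40469888/931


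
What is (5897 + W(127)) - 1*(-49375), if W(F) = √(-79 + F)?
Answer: 55272 + 4*√3 ≈ 55279.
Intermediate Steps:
(5897 + W(127)) - 1*(-49375) = (5897 + √(-79 + 127)) - 1*(-49375) = (5897 + √48) + 49375 = (5897 + 4*√3) + 49375 = 55272 + 4*√3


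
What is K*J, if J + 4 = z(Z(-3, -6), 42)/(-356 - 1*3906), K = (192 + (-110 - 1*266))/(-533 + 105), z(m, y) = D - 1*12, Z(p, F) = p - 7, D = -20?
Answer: -391368/228017 ≈ -1.7164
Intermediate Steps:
Z(p, F) = -7 + p
z(m, y) = -32 (z(m, y) = -20 - 1*12 = -20 - 12 = -32)
K = 46/107 (K = (192 + (-110 - 266))/(-428) = (192 - 376)*(-1/428) = -184*(-1/428) = 46/107 ≈ 0.42991)
J = -8508/2131 (J = -4 - 32/(-356 - 1*3906) = -4 - 32/(-356 - 3906) = -4 - 32/(-4262) = -4 - 32*(-1/4262) = -4 + 16/2131 = -8508/2131 ≈ -3.9925)
K*J = (46/107)*(-8508/2131) = -391368/228017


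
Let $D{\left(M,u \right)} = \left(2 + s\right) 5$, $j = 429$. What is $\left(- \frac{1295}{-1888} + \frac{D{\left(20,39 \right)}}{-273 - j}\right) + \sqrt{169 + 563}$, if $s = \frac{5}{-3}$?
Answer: $\frac{1358915}{1988064} + 2 \sqrt{183} \approx 27.739$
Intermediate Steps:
$s = - \frac{5}{3}$ ($s = 5 \left(- \frac{1}{3}\right) = - \frac{5}{3} \approx -1.6667$)
$D{\left(M,u \right)} = \frac{5}{3}$ ($D{\left(M,u \right)} = \left(2 - \frac{5}{3}\right) 5 = \frac{1}{3} \cdot 5 = \frac{5}{3}$)
$\left(- \frac{1295}{-1888} + \frac{D{\left(20,39 \right)}}{-273 - j}\right) + \sqrt{169 + 563} = \left(- \frac{1295}{-1888} + \frac{5}{3 \left(-273 - 429\right)}\right) + \sqrt{169 + 563} = \left(\left(-1295\right) \left(- \frac{1}{1888}\right) + \frac{5}{3 \left(-273 - 429\right)}\right) + \sqrt{732} = \left(\frac{1295}{1888} + \frac{5}{3 \left(-702\right)}\right) + 2 \sqrt{183} = \left(\frac{1295}{1888} + \frac{5}{3} \left(- \frac{1}{702}\right)\right) + 2 \sqrt{183} = \left(\frac{1295}{1888} - \frac{5}{2106}\right) + 2 \sqrt{183} = \frac{1358915}{1988064} + 2 \sqrt{183}$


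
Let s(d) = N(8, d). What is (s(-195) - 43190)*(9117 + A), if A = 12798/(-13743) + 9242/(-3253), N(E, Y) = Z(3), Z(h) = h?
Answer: -651669062202283/1655777 ≈ -3.9357e+8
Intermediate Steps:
N(E, Y) = 3
s(d) = 3
A = -6246100/1655777 (A = 12798*(-1/13743) + 9242*(-1/3253) = -474/509 - 9242/3253 = -6246100/1655777 ≈ -3.7723)
(s(-195) - 43190)*(9117 + A) = (3 - 43190)*(9117 - 6246100/1655777) = -43187*15089472809/1655777 = -651669062202283/1655777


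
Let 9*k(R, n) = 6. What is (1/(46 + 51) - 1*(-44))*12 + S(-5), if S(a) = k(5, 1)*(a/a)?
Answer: 153878/291 ≈ 528.79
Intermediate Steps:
k(R, n) = 2/3 (k(R, n) = (1/9)*6 = 2/3)
S(a) = 2/3 (S(a) = 2*(a/a)/3 = (2/3)*1 = 2/3)
(1/(46 + 51) - 1*(-44))*12 + S(-5) = (1/(46 + 51) - 1*(-44))*12 + 2/3 = (1/97 + 44)*12 + 2/3 = (4269/97)*12 + 2/3 = 51228/97 + 2/3 = 153878/291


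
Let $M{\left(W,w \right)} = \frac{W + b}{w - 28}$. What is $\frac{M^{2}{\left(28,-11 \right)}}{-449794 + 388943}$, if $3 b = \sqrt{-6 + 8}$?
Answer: $- \frac{\left(84 + \sqrt{2}\right)^{2}}{832989339} \approx -8.7583 \cdot 10^{-6}$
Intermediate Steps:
$b = \frac{\sqrt{2}}{3}$ ($b = \frac{\sqrt{-6 + 8}}{3} = \frac{\sqrt{2}}{3} \approx 0.4714$)
$M{\left(W,w \right)} = \frac{W + \frac{\sqrt{2}}{3}}{-28 + w}$ ($M{\left(W,w \right)} = \frac{W + \frac{\sqrt{2}}{3}}{w - 28} = \frac{W + \frac{\sqrt{2}}{3}}{-28 + w}$)
$\frac{M^{2}{\left(28,-11 \right)}}{-449794 + 388943} = \frac{\left(\frac{28 + \frac{\sqrt{2}}{3}}{-28 - 11}\right)^{2}}{-449794 + 388943} = \frac{\left(\frac{28 + \frac{\sqrt{2}}{3}}{-39}\right)^{2}}{-60851} = \left(- \frac{28 + \frac{\sqrt{2}}{3}}{39}\right)^{2} \left(- \frac{1}{60851}\right) = \left(- \frac{28}{39} - \frac{\sqrt{2}}{117}\right)^{2} \left(- \frac{1}{60851}\right) = - \frac{\left(- \frac{28}{39} - \frac{\sqrt{2}}{117}\right)^{2}}{60851}$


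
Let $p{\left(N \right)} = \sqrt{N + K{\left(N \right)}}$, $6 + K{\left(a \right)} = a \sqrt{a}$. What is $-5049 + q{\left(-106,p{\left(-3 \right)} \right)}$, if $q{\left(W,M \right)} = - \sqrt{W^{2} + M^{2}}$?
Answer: $-5049 - \sqrt{11227 - 3 i \sqrt{3}} \approx -5155.0 + 0.02452 i$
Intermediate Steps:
$K{\left(a \right)} = -6 + a^{\frac{3}{2}}$ ($K{\left(a \right)} = -6 + a \sqrt{a} = -6 + a^{\frac{3}{2}}$)
$p{\left(N \right)} = \sqrt{-6 + N + N^{\frac{3}{2}}}$ ($p{\left(N \right)} = \sqrt{N + \left(-6 + N^{\frac{3}{2}}\right)} = \sqrt{-6 + N + N^{\frac{3}{2}}}$)
$q{\left(W,M \right)} = - \sqrt{M^{2} + W^{2}}$
$-5049 + q{\left(-106,p{\left(-3 \right)} \right)} = -5049 - \sqrt{\left(\sqrt{-6 - 3 + \left(-3\right)^{\frac{3}{2}}}\right)^{2} + \left(-106\right)^{2}} = -5049 - \sqrt{\left(\sqrt{-6 - 3 - 3 i \sqrt{3}}\right)^{2} + 11236} = -5049 - \sqrt{\left(\sqrt{-9 - 3 i \sqrt{3}}\right)^{2} + 11236} = -5049 - \sqrt{\left(-9 - 3 i \sqrt{3}\right) + 11236} = -5049 - \sqrt{11227 - 3 i \sqrt{3}}$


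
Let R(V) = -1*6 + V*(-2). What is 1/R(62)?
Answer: -1/130 ≈ -0.0076923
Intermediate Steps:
R(V) = -6 - 2*V
1/R(62) = 1/(-6 - 2*62) = 1/(-6 - 124) = 1/(-130) = -1/130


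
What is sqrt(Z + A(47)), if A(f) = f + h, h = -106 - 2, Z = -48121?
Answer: I*sqrt(48182) ≈ 219.5*I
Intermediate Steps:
h = -108
A(f) = -108 + f (A(f) = f - 108 = -108 + f)
sqrt(Z + A(47)) = sqrt(-48121 + (-108 + 47)) = sqrt(-48121 - 61) = sqrt(-48182) = I*sqrt(48182)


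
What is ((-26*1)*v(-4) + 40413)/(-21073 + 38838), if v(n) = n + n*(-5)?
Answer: 39997/17765 ≈ 2.2514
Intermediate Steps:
v(n) = -4*n (v(n) = n - 5*n = -4*n)
((-26*1)*v(-4) + 40413)/(-21073 + 38838) = ((-26*1)*(-4*(-4)) + 40413)/(-21073 + 38838) = (-26*16 + 40413)/17765 = (-416 + 40413)*(1/17765) = 39997*(1/17765) = 39997/17765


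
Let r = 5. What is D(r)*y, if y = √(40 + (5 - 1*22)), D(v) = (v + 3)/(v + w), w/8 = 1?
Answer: 8*√23/13 ≈ 2.9513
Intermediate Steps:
w = 8 (w = 8*1 = 8)
D(v) = (3 + v)/(8 + v) (D(v) = (v + 3)/(v + 8) = (3 + v)/(8 + v))
y = √23 (y = √(40 + (5 - 22)) = √(40 - 17) = √23 ≈ 4.7958)
D(r)*y = ((3 + 5)/(8 + 5))*√23 = (8/13)*√23 = ((1/13)*8)*√23 = 8*√23/13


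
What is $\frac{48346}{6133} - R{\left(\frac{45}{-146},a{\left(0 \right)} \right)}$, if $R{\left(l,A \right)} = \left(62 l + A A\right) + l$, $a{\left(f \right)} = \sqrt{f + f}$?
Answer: $\frac{24445571}{895418} \approx 27.301$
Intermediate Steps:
$a{\left(f \right)} = \sqrt{2} \sqrt{f}$ ($a{\left(f \right)} = \sqrt{2 f} = \sqrt{2} \sqrt{f}$)
$R{\left(l,A \right)} = A^{2} + 63 l$ ($R{\left(l,A \right)} = \left(62 l + A^{2}\right) + l = \left(A^{2} + 62 l\right) + l = A^{2} + 63 l$)
$\frac{48346}{6133} - R{\left(\frac{45}{-146},a{\left(0 \right)} \right)} = \frac{48346}{6133} - \left(\left(\sqrt{2} \sqrt{0}\right)^{2} + 63 \frac{45}{-146}\right) = 48346 \cdot \frac{1}{6133} - \left(\left(\sqrt{2} \cdot 0\right)^{2} + 63 \cdot 45 \left(- \frac{1}{146}\right)\right) = \frac{48346}{6133} - \left(0^{2} + 63 \left(- \frac{45}{146}\right)\right) = \frac{48346}{6133} - \left(0 - \frac{2835}{146}\right) = \frac{48346}{6133} - - \frac{2835}{146} = \frac{48346}{6133} + \frac{2835}{146} = \frac{24445571}{895418}$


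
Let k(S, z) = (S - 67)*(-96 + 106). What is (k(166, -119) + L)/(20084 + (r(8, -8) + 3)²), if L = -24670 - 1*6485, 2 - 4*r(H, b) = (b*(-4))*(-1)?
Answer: -8044/5391 ≈ -1.4921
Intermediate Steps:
r(H, b) = ½ - b (r(H, b) = ½ - b*(-4)*(-1)/4 = ½ - (-4*b)*(-1)/4 = ½ - b)
k(S, z) = -670 + 10*S (k(S, z) = (-67 + S)*10 = -670 + 10*S)
L = -31155 (L = -24670 - 6485 = -31155)
(k(166, -119) + L)/(20084 + (r(8, -8) + 3)²) = ((-670 + 10*166) - 31155)/(20084 + ((½ - 1*(-8)) + 3)²) = ((-670 + 1660) - 31155)/(20084 + ((½ + 8) + 3)²) = (990 - 31155)/(20084 + (17/2 + 3)²) = -30165/(20084 + (23/2)²) = -30165/(20084 + 529/4) = -30165/80865/4 = -30165*4/80865 = -8044/5391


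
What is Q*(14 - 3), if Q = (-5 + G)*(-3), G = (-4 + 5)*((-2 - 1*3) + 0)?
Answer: 330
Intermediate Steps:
G = -5 (G = 1*((-2 - 3) + 0) = 1*(-5 + 0) = 1*(-5) = -5)
Q = 30 (Q = (-5 - 5)*(-3) = -10*(-3) = 30)
Q*(14 - 3) = 30*(14 - 3) = 30*11 = 330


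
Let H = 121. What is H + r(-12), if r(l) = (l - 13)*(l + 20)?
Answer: -79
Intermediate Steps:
r(l) = (-13 + l)*(20 + l)
H + r(-12) = 121 + (-260 + (-12)² + 7*(-12)) = 121 + (-260 + 144 - 84) = 121 - 200 = -79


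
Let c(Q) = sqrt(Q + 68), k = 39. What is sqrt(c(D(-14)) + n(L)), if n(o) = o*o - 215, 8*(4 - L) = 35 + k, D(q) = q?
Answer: sqrt(-2999 + 48*sqrt(6))/4 ≈ 13.42*I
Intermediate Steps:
L = -21/4 (L = 4 - (35 + 39)/8 = 4 - 1/8*74 = 4 - 37/4 = -21/4 ≈ -5.2500)
n(o) = -215 + o**2 (n(o) = o**2 - 215 = -215 + o**2)
c(Q) = sqrt(68 + Q)
sqrt(c(D(-14)) + n(L)) = sqrt(sqrt(68 - 14) + (-215 + (-21/4)**2)) = sqrt(sqrt(54) + (-215 + 441/16)) = sqrt(3*sqrt(6) - 2999/16) = sqrt(-2999/16 + 3*sqrt(6))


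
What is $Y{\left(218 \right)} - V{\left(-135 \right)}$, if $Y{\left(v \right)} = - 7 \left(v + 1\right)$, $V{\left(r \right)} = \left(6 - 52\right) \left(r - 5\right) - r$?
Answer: $-8108$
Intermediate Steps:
$V{\left(r \right)} = 230 - 47 r$ ($V{\left(r \right)} = - 46 \left(-5 + r\right) - r = \left(230 - 46 r\right) - r = 230 - 47 r$)
$Y{\left(v \right)} = -7 - 7 v$ ($Y{\left(v \right)} = - 7 \left(1 + v\right) = -7 - 7 v$)
$Y{\left(218 \right)} - V{\left(-135 \right)} = \left(-7 - 1526\right) - \left(230 - -6345\right) = \left(-7 - 1526\right) - \left(230 + 6345\right) = -1533 - 6575 = -8108$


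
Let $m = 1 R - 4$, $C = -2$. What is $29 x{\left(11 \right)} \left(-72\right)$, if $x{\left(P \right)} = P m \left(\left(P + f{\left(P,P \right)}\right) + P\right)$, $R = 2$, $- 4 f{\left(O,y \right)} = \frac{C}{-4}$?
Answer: $1004850$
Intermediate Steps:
$f{\left(O,y \right)} = - \frac{1}{8}$ ($f{\left(O,y \right)} = - \frac{\left(-2\right) \frac{1}{-4}}{4} = - \frac{\left(-2\right) \left(- \frac{1}{4}\right)}{4} = \left(- \frac{1}{4}\right) \frac{1}{2} = - \frac{1}{8}$)
$m = -2$ ($m = 1 \cdot 2 - 4 = 2 - 4 = -2$)
$x{\left(P \right)} = - 2 P \left(- \frac{1}{8} + 2 P\right)$ ($x{\left(P \right)} = P \left(-2\right) \left(\left(P - \frac{1}{8}\right) + P\right) = - 2 P \left(\left(- \frac{1}{8} + P\right) + P\right) = - 2 P \left(- \frac{1}{8} + 2 P\right)$)
$29 x{\left(11 \right)} \left(-72\right) = 29 \cdot \frac{1}{4} \cdot 11 \left(1 - 176\right) \left(-72\right) = 29 \cdot \frac{1}{4} \cdot 11 \left(-175\right) \left(-72\right) = 29 \left(- \frac{1925}{4}\right) \left(-72\right) = \left(- \frac{55825}{4}\right) \left(-72\right) = 1004850$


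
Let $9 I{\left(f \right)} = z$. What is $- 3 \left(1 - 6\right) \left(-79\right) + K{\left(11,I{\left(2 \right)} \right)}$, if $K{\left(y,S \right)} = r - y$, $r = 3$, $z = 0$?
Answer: $-1193$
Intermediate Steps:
$I{\left(f \right)} = 0$ ($I{\left(f \right)} = \frac{1}{9} \cdot 0 = 0$)
$K{\left(y,S \right)} = 3 - y$
$- 3 \left(1 - 6\right) \left(-79\right) + K{\left(11,I{\left(2 \right)} \right)} = - 3 \left(1 - 6\right) \left(-79\right) + \left(3 - 11\right) = \left(-3\right) \left(-5\right) \left(-79\right) + \left(3 - 11\right) = 15 \left(-79\right) - 8 = -1185 - 8 = -1193$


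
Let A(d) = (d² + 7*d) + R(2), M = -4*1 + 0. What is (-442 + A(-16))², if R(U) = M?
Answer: 91204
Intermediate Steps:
M = -4 (M = -4 + 0 = -4)
R(U) = -4
A(d) = -4 + d² + 7*d (A(d) = (d² + 7*d) - 4 = -4 + d² + 7*d)
(-442 + A(-16))² = (-442 + (-4 + (-16)² + 7*(-16)))² = (-442 + (-4 + 256 - 112))² = (-442 + 140)² = (-302)² = 91204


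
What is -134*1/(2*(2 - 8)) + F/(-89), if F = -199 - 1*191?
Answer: 8303/534 ≈ 15.549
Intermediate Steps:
F = -390 (F = -199 - 191 = -390)
-134*1/(2*(2 - 8)) + F/(-89) = -134*1/(2*(2 - 8)) - 390/(-89) = -134/(2*(-6)) - 390*(-1/89) = -134/(-12) + 390/89 = -134*(-1/12) + 390/89 = 67/6 + 390/89 = 8303/534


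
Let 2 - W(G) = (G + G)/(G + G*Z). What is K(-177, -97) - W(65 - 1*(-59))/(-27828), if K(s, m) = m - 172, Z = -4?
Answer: -5614297/20871 ≈ -269.00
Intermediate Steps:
K(s, m) = -172 + m
W(G) = 8/3 (W(G) = 2 - (G + G)/(G + G*(-4)) = 2 - 2*G/(G - 4*G) = 2 - 2*G/((-3*G)) = 2 - 2*G*(-1/(3*G)) = 2 - 1*(-⅔) = 2 + ⅔ = 8/3)
K(-177, -97) - W(65 - 1*(-59))/(-27828) = (-172 - 97) - 8/(3*(-27828)) = -269 - 8*(-1)/(3*27828) = -269 - 1*(-2/20871) = -269 + 2/20871 = -5614297/20871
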